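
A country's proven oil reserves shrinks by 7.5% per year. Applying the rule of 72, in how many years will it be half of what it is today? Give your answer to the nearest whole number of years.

Halving time ≈ 72 / 7.5 = 9.60 → 10 years.

around 10 years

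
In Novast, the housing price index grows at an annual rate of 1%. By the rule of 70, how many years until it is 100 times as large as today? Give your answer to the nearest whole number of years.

Doubling time ≈ 70/1 = 70.00 years.
Reaching 100× takes log₂(100) ≈ 6.64 doublings.
6.64 × 70.00 ≈ 465 years.

approximately 465 years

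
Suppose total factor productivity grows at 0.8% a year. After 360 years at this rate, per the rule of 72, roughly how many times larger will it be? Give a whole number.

16 times

At 0.8% one doubling takes ≈ 90.00 years; 360 years is 4 of them, so ×16.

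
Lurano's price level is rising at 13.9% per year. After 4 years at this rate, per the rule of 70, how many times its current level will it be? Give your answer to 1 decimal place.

Doubles every ≈ 5.04 years (70/13.9).
4 years is 0.79 doublings; 2^0.79 ≈ 1.7×.

around 1.7 times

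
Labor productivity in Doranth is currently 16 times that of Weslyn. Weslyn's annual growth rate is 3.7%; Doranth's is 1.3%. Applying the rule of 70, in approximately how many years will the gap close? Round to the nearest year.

What matters is the difference: 2.4 pp.
Rule of 70 on the gap: the ratio halves every 70/2.4 ≈ 29.17 years.
A 16 times gap closes after 4 halvings: 4 × 29.17 ≈ 117 years.

117 years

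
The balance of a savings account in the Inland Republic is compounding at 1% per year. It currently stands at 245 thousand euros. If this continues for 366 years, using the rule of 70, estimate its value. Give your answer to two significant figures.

Doubling time ≈ 70/1 = 70.00 years.
366 years is 366/70.00 ≈ 5.23 doublings, a factor of 2^5.23 ≈ 37.53.
245 × 37.53 ≈ 9200 thousand euros.

≈ 9200 thousand euros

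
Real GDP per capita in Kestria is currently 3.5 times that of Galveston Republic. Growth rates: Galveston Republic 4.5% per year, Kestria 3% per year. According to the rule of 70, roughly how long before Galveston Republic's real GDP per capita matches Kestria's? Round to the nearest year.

about 84 years

The growth-rate gap is 4.5% − 3% = 1.5 percentage points.
So the ratio between them halves every 70/1.5 ≈ 46.67 years.
A 3.5 times gap takes log₂(3.5) ≈ 1.81 halvings to close: 1.81 × 46.67 ≈ 84 years.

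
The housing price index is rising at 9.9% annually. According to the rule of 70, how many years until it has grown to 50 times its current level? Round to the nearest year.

≈ 40 years

At 9.9% it doubles every 70/9.9 ≈ 7.07 years.
Reaching 50× takes log₂(50) ≈ 5.64 doublings.
5.64 × 7.07 ≈ 40 years.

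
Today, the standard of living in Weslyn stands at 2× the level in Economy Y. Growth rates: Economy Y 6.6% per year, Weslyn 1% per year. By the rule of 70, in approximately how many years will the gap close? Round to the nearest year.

Economy Y gains on Weslyn at 6.6% − 1% = 5.6 points a year.
At that relative rate the gap halves every 70/5.6 ≈ 12.50 years.
A 2× gap closes after 1 halving: 1 × 12.50 ≈ 13 years.

roughly 13 years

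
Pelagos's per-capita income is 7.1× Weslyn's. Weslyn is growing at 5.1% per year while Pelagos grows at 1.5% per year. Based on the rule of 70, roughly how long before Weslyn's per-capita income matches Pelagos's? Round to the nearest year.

Weslyn gains on Pelagos at 5.1% − 1.5% = 3.6 points a year.
At that relative rate the gap halves every 70/3.6 ≈ 19.44 years.
A 7.1× gap takes log₂(7.1) ≈ 2.83 halvings to close: 2.83 × 19.44 ≈ 55 years.

55 years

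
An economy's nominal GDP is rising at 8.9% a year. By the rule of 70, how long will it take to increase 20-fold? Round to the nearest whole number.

At 8.9% it doubles every 70/8.9 ≈ 7.87 years.
20× is log₂ 20 ≈ 4.32 doublings, so ≈ 4.32 × 7.87 = 34 years.

about 34 years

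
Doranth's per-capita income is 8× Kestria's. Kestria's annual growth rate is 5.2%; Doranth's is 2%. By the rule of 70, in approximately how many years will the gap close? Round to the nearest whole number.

The growth-rate gap is 5.2% − 2% = 3.2 percentage points.
So the ratio between them halves every 70/3.2 ≈ 21.88 years.
An 8× gap closes after 3 halvings: 3 × 21.88 ≈ 66 years.

66 years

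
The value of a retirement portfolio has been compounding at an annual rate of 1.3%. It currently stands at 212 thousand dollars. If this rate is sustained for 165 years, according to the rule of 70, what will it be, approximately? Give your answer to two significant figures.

roughly 1800 thousand dollars

Doubling time ≈ 70/1.3 = 53.85 years.
165 years is 165/53.85 ≈ 3.06 doublings, a factor of 2^3.06 ≈ 8.34.
212 × 8.34 ≈ 1800 thousand dollars.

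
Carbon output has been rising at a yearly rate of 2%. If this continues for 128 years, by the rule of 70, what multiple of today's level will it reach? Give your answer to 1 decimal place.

12.6 times

Doubles every ≈ 35.00 years (70/2).
128 years is 3.66 doublings; 2^3.66 ≈ 12.6×.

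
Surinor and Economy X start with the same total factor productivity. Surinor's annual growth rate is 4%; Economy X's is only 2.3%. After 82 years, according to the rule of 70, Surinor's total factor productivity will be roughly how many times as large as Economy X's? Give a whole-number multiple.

about 4 times

Only the 1.7-point difference matters.
70/1.7 ≈ 41.18 years per doubling of the ratio; 82 years gives 1.99 doublings, so ≈ 4×.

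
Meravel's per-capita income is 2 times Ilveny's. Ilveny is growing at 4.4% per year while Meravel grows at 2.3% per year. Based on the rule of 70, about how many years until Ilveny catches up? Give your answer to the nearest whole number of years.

What matters is the difference: 2.1 pp.
Rule of 70 on the gap: the ratio halves every 70/2.1 ≈ 33.33 years.
A 2 times gap closes after 1 halving: 1 × 33.33 ≈ 33 years.

approximately 33 years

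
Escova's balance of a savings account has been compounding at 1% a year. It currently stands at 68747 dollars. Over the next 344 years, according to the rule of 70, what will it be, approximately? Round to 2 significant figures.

2100000 dollars

It doubles every 70/1 ≈ 70.00 years, so 344 years is 4.91 doublings.
2^4.91 ≈ 30.06; 68747 × 30.06 ≈ 2100000 dollars.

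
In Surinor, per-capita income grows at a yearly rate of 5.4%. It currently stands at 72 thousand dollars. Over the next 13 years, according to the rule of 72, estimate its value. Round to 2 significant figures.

It doubles every 72/5.4 ≈ 13.33 years, so 13 years is 0.98 doublings.
2^0.98 ≈ 1.97; 72 × 1.97 ≈ 140 thousand dollars.

140 thousand dollars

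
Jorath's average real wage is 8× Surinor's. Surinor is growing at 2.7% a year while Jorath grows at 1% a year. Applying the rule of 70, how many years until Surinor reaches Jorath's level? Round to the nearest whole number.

What matters is the difference: 1.7 pp.
Rule of 70 on the gap: the ratio halves every 70/1.7 ≈ 41.18 years.
An 8× gap closes after 3 halvings: 3 × 41.18 ≈ 124 years.

≈ 124 years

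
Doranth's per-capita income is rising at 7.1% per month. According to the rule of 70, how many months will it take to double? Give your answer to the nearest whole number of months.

At 7.1%, doubling takes about 70/7.1 = 9.86 months.

around 10 months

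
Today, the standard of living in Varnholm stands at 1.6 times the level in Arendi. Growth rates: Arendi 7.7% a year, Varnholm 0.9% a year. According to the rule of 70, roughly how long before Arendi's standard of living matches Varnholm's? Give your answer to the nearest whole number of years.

What matters is the difference: 6.8 pp.
Rule of 70 on the gap: the ratio halves every 70/6.8 ≈ 10.29 years.
A 1.6 times gap takes log₂(1.6) ≈ 0.68 halvings to close: 0.68 × 10.29 ≈ 7 years.

approximately 7 years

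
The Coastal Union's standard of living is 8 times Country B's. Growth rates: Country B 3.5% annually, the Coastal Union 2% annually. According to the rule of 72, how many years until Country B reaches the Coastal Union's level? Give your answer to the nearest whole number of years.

around 144 years

Country B gains on the Coastal Union at 3.5% − 2% = 1.5 points a year.
At that relative rate the gap halves every 72/1.5 ≈ 48.00 years.
An 8 times gap closes after 3 halvings: 3 × 48.00 ≈ 144 years.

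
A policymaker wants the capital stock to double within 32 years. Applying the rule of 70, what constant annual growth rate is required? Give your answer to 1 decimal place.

about 2.2%

70 / 32 ≈ 2.19, so about 2.2% a year.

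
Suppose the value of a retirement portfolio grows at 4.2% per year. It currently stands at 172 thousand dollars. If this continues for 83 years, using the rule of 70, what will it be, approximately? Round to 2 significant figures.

It doubles every 70/4.2 ≈ 16.67 years, so 83 years is 4.98 doublings.
2^4.98 ≈ 31.56; 172 × 31.56 ≈ 5400 thousand dollars.

5400 thousand dollars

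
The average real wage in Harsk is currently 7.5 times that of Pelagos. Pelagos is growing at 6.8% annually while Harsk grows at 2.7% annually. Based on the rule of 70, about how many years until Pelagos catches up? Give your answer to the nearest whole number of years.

around 50 years

What matters is the difference: 4.1 pp.
Rule of 70 on the gap: the ratio halves every 70/4.1 ≈ 17.07 years.
A 7.5 times gap takes log₂(7.5) ≈ 2.91 halvings to close: 2.91 × 17.07 ≈ 50 years.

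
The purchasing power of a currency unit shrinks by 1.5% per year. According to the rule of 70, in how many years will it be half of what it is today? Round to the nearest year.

The rule works in reverse for decay: 70/1.5 ≈ 46.67 years to halve.

≈ 47 years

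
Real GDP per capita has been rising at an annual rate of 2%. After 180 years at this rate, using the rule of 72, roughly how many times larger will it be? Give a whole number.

Doubling time ≈ 72/2 = 36.00 years.
180/36.00 ≈ 5 doublings, so about 2^5 = 32×.

approximately 32 times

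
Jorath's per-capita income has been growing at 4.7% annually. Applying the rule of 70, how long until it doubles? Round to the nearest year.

approximately 15 years

70/4.7 ≈ 14.89, so it doubles roughly every 15 years.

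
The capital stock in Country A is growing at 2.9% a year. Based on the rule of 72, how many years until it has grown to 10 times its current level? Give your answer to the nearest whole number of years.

around 82 years

One doubling takes 72/2.9 = 24.83 years.
Reaching 10× takes log₂(10) ≈ 3.32 doublings.
3.32 × 24.83 ≈ 82 years.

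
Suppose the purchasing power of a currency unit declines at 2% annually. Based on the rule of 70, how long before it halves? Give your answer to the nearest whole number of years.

35 years

Halving time ≈ 70 / 2 = 35.00 → 35 years.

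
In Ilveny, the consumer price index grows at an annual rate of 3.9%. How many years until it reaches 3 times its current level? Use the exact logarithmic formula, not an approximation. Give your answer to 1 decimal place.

28.7 years

t = ln(3) / ln(1 + 0.039) = 1.0986 / 0.038259 ≈ 28.71.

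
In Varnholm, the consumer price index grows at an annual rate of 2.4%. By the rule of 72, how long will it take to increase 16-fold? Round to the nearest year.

≈ 120 years

At 2.4% it doubles every 72/2.4 ≈ 30.00 years.
Getting to 16× needs 4 doublings: 4 × 30.00 ≈ 120 years.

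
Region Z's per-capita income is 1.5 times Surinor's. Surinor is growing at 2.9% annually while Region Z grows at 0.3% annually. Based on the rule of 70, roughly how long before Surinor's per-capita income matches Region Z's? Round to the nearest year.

16 years

Surinor gains on Region Z at 2.9% − 0.3% = 2.6 points a year.
At that relative rate the gap halves every 70/2.6 ≈ 26.92 years.
A 1.5 times gap takes log₂(1.5) ≈ 0.58 halvings to close: 0.58 × 26.92 ≈ 16 years.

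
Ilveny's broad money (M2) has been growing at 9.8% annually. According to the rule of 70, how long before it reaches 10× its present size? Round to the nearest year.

≈ 24 years

One doubling takes 70/9.8 = 7.14 years.
Reaching 10× takes log₂(10) ≈ 3.32 doublings.
3.32 × 7.14 ≈ 24 years.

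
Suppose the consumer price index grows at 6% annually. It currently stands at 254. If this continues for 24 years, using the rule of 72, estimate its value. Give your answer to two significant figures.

roughly 1000

Doubling time ≈ 72/6 = 12.00 years.
24 years is 24/12.00 ≈ 2.00 doublings, a factor of 2^2.00 ≈ 4.00.
254 × 4.00 ≈ 1000.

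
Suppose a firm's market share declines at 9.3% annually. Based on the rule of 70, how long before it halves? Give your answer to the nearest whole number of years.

approximately 8 years

The rule works in reverse for decay: 70/9.3 ≈ 7.53 years to halve.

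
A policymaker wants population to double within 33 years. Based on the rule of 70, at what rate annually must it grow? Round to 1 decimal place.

around 2.1%

70 / 33 ≈ 2.12, so about 2.1% annually.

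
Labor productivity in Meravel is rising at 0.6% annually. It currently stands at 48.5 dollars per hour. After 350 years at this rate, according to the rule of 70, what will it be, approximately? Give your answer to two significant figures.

Doubling time ≈ 70/0.6 = 116.67 years.
350 years is 350/116.67 ≈ 3.00 doublings, a factor of 2^3.00 ≈ 8.00.
48.5 × 8.00 ≈ 390 dollars per hour.

390 dollars per hour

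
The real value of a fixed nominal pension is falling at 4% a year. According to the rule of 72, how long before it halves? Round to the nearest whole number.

about 18 years

Halving time ≈ 72 / 4 = 18.00 → 18 years.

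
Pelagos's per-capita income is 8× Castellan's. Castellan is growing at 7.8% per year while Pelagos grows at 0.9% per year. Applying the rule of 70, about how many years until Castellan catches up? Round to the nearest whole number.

about 30 years

The growth-rate gap is 7.8% − 0.9% = 6.9 percentage points.
So the ratio between them halves every 70/6.9 ≈ 10.14 years.
An 8× gap closes after 3 halvings: 3 × 10.14 ≈ 30 years.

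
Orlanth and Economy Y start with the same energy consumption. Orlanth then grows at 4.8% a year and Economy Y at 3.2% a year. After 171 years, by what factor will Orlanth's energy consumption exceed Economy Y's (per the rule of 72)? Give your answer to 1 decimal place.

Orlanth pulls ahead at 1.6 pp per year, so the ratio doubles every 72/1.6 ≈ 45.00 years.
In 171 years that's 3.80 doublings: 2^3.80 ≈ 13.9.

13.9 times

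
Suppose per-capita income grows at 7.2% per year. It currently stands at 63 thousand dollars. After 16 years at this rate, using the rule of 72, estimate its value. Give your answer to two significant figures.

Doubling time ≈ 72/7.2 = 10.00 years.
16 years is 16/10.00 ≈ 1.60 doublings, a factor of 2^1.60 ≈ 3.03.
63 × 3.03 ≈ 190 thousand dollars.

approximately 190 thousand dollars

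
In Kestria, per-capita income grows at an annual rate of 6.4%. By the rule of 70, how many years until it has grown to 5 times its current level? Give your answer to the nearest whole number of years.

One doubling takes 70/6.4 = 10.94 years.
Reaching 5× takes log₂(5) ≈ 2.32 doublings.
2.32 × 10.94 ≈ 25 years.

approximately 25 years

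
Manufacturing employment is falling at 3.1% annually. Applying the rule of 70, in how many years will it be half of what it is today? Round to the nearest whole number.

Halving time ≈ 70 / 3.1 = 22.58 → 23 years.

about 23 years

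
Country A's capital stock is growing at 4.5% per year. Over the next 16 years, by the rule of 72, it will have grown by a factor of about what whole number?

At 4.5% one doubling takes ≈ 16.00 years; 16 years is 1 of them, so ×2.

about 2 times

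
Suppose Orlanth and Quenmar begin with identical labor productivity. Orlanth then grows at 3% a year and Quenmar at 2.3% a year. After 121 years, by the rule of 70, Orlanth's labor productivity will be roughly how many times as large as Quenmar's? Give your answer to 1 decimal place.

Orlanth pulls ahead at 0.7 pp per year, so the ratio doubles every 70/0.7 ≈ 100.00 years.
In 121 years that's 1.21 doublings: 2^1.21 ≈ 2.3.

approximately 2.3 times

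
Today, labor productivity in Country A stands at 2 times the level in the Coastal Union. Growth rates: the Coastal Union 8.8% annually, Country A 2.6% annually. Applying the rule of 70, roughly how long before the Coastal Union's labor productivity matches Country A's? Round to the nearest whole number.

The growth-rate gap is 8.8% − 2.6% = 6.2 percentage points.
So the ratio between them halves every 70/6.2 ≈ 11.29 years.
A 2 times gap closes after 1 halving: 1 × 11.29 ≈ 11 years.

11 years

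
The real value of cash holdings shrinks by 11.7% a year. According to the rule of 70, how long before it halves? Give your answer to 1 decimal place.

Halving time ≈ 70 / 11.7 = 5.98 → 6.0 years.

roughly 6.0 years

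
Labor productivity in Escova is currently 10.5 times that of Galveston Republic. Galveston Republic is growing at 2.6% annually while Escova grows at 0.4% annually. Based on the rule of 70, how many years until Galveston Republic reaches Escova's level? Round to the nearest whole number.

108 years

The growth-rate gap is 2.6% − 0.4% = 2.2 percentage points.
So the ratio between them halves every 70/2.2 ≈ 31.82 years.
A 10.5 times gap takes log₂(10.5) ≈ 3.39 halvings to close: 3.39 × 31.82 ≈ 108 years.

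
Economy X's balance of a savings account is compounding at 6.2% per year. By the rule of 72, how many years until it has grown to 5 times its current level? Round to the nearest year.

27 years

Doubling time ≈ 72/6.2 = 11.61 years.
5× is log₂ 5 ≈ 2.32 doublings, so ≈ 2.32 × 11.61 = 27 years.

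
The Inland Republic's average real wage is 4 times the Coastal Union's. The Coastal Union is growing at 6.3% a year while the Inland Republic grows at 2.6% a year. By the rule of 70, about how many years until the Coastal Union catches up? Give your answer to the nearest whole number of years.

roughly 38 years

the Coastal Union gains on the Inland Republic at 6.3% − 2.6% = 3.7 points a year.
At that relative rate the gap halves every 70/3.7 ≈ 18.92 years.
A 4 times gap closes after 2 halvings: 2 × 18.92 ≈ 38 years.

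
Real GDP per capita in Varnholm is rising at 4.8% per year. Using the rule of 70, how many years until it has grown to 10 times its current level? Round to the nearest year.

roughly 48 years

At 4.8% it doubles every 70/4.8 ≈ 14.58 years.
Reaching 10× takes log₂(10) ≈ 3.32 doublings.
3.32 × 14.58 ≈ 48 years.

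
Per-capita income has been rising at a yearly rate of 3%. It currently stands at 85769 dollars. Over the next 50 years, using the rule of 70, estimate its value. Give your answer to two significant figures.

Doubling time ≈ 70/3 = 23.33 years.
50 years is 50/23.33 ≈ 2.14 doublings, a factor of 2^2.14 ≈ 4.41.
85769 × 4.41 ≈ 380000 dollars.

380000 dollars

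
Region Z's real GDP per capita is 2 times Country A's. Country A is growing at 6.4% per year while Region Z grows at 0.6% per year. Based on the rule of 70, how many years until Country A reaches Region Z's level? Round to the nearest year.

The growth-rate gap is 6.4% − 0.6% = 5.8 percentage points.
So the ratio between them halves every 70/5.8 ≈ 12.07 years.
A 2 times gap closes after 1 halving: 1 × 12.07 ≈ 12 years.

around 12 years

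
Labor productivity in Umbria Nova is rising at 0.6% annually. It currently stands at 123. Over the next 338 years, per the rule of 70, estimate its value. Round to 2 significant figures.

Doubling time ≈ 70/0.6 = 116.67 years.
338 years is 338/116.67 ≈ 2.90 doublings, a factor of 2^2.90 ≈ 7.46.
123 × 7.46 ≈ 920.

roughly 920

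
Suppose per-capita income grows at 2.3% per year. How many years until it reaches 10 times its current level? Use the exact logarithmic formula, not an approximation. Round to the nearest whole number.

101 years

t = ln(10) / ln(1 + 0.023) = 2.3026 / 0.022739 ≈ 101.26.
≈ 101 years.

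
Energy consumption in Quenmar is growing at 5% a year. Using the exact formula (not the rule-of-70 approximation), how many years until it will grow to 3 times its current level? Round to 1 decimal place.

t = ln(3) / ln(1 + 0.05) = 1.0986 / 0.048790 ≈ 22.52.

22.5 years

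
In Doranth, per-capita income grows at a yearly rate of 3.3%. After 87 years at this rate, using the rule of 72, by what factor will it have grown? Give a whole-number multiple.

16 times

At 3.3% one doubling takes ≈ 21.82 years; 87 years is 4 of them, so ×16.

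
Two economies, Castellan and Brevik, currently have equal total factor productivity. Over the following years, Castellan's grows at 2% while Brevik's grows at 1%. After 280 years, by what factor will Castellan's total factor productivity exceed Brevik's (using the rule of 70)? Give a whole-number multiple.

around 16 times

Only the 1-point difference matters.
70/1 ≈ 70.00 years per doubling of the ratio; 280 years gives 4.00 doublings, so ≈ 16×.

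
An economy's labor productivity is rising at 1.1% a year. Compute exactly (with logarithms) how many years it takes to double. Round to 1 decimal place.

63.4 years

t = ln(2) / ln(1 + 0.011) = 0.6931 / 0.010940 ≈ 63.35.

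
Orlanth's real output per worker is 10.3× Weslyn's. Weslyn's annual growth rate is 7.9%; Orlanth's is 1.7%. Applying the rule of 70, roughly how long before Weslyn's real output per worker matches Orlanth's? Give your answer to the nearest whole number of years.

The growth-rate gap is 7.9% − 1.7% = 6.2 percentage points.
So the ratio between them halves every 70/6.2 ≈ 11.29 years.
A 10.3× gap takes log₂(10.3) ≈ 3.36 halvings to close: 3.36 × 11.29 ≈ 38 years.

roughly 38 years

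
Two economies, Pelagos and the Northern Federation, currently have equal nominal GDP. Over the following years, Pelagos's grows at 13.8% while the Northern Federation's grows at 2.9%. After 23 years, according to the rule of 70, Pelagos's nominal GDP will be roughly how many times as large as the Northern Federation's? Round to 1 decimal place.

Rate gap = 13.8% − 2.9% = 10.9 points.
The ratio doubles every 70/10.9 ≈ 6.42 years.
23/6.42 ≈ 3.58 doublings → ratio ≈ 2^3.58 ≈ 12.0.

approximately 12.0 times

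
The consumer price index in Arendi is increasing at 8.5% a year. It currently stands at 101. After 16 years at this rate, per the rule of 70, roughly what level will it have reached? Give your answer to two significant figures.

approximately 390

Doubling time ≈ 70/8.5 = 8.24 years.
16 years is 16/8.24 ≈ 1.94 doublings, a factor of 2^1.94 ≈ 3.84.
101 × 3.84 ≈ 390.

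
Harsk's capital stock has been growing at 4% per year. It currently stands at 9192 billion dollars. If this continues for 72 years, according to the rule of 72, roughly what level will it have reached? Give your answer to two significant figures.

Doubling time ≈ 72/4 = 18.00 years.
72 years is 72/18.00 ≈ 4.00 doublings, a factor of 2^4.00 ≈ 16.00.
9192 × 16.00 ≈ 150000 billion dollars.

150000 billion dollars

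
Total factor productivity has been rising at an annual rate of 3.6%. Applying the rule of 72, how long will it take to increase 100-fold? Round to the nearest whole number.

Doubling time ≈ 72/3.6 = 20.00 years.
Reaching 100× takes log₂(100) ≈ 6.64 doublings.
6.64 × 20.00 ≈ 133 years.

133 years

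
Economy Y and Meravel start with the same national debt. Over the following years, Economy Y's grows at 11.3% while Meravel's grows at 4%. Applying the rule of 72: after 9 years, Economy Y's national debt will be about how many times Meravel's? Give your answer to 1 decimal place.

about 1.9 times

Rate gap = 11.3% − 4% = 7.3 points.
The ratio doubles every 72/7.3 ≈ 9.86 years.
9/9.86 ≈ 0.91 doublings → ratio ≈ 2^0.91 ≈ 1.9.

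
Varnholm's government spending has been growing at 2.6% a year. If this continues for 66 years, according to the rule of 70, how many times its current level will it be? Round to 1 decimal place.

about 5.5 times

Doubles every ≈ 26.92 years (70/2.6).
66 years is 2.45 doublings; 2^2.45 ≈ 5.5×.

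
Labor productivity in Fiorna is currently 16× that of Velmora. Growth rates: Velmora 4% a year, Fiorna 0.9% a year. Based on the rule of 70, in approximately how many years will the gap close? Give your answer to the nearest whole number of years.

Velmora gains on Fiorna at 4% − 0.9% = 3.1 points a year.
At that relative rate the gap halves every 70/3.1 ≈ 22.58 years.
A 16× gap closes after 4 halvings: 4 × 22.58 ≈ 90 years.

≈ 90 years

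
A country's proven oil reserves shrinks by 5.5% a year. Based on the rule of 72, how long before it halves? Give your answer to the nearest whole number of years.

Falling at 5.5%, it halves about every 72/5.5 = 13.09 years.

approximately 13 years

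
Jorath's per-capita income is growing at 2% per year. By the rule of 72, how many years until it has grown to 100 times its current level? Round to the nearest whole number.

At 2% it doubles every 72/2 ≈ 36.00 years.
100× is log₂ 100 ≈ 6.64 doublings, so ≈ 6.64 × 36.00 = 239 years.

approximately 239 years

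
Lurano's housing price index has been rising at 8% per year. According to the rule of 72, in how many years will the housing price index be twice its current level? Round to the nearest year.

around 9 years

Doubling time ≈ 72 / 8 = 9.00 years.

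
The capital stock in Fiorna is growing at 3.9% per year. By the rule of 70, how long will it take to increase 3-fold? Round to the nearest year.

about 28 years

At 3.9% it doubles every 70/3.9 ≈ 17.95 years.
Reaching 3× takes log₂(3) ≈ 1.58 doublings.
1.58 × 17.95 ≈ 28 years.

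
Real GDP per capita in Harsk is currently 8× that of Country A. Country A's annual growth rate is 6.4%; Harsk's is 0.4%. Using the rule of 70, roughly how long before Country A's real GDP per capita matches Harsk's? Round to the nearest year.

What matters is the difference: 6 pp.
Rule of 70 on the gap: the ratio halves every 70/6 ≈ 11.67 years.
An 8× gap closes after 3 halvings: 3 × 11.67 ≈ 35 years.

approximately 35 years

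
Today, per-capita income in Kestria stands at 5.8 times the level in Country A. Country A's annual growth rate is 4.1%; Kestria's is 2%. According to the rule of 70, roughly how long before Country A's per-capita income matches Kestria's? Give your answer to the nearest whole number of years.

around 85 years

What matters is the difference: 2.1 pp.
Rule of 70 on the gap: the ratio halves every 70/2.1 ≈ 33.33 years.
A 5.8 times gap takes log₂(5.8) ≈ 2.54 halvings to close: 2.54 × 33.33 ≈ 85 years.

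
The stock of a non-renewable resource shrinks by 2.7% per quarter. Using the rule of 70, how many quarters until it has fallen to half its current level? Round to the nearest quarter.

The rule works in reverse for decay: 70/2.7 ≈ 25.93 quarters to halve.

approximately 26 quarters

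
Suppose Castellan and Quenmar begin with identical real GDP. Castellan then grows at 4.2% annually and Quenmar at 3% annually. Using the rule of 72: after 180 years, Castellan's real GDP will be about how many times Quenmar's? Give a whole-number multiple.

Rate gap = 4.2% − 3% = 1.2 points.
The ratio doubles every 72/1.2 ≈ 60.00 years.
180/60.00 ≈ 3.00 doublings → ratio ≈ 2^3.00 ≈ 8.

roughly 8 times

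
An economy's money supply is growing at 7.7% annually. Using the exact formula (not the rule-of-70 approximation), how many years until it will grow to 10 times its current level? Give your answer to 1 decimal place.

31.0 years

t = ln(10) / ln(1 + 0.077) = 2.3026 / 0.074179 ≈ 31.04.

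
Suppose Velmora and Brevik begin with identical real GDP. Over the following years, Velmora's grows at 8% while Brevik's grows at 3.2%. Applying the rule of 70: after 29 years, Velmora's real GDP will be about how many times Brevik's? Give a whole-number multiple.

Only the 4.8-point difference matters.
70/4.8 ≈ 14.58 years per doubling of the ratio; 29 years gives 1.99 doublings, so ≈ 4×.

roughly 4 times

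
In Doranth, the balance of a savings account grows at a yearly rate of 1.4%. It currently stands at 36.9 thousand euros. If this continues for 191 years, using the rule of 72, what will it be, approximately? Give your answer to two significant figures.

Doubling time ≈ 72/1.4 = 51.43 years.
191 years is 191/51.43 ≈ 3.71 doublings, a factor of 2^3.71 ≈ 13.09.
36.9 × 13.09 ≈ 480 thousand euros.

around 480 thousand euros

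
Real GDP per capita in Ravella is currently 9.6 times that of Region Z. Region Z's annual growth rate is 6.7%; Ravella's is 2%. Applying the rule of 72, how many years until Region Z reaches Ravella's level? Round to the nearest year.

roughly 50 years

Region Z gains on Ravella at 6.7% − 2% = 4.7 points a year.
At that relative rate the gap halves every 72/4.7 ≈ 15.32 years.
A 9.6 times gap takes log₂(9.6) ≈ 3.26 halvings to close: 3.26 × 15.32 ≈ 50 years.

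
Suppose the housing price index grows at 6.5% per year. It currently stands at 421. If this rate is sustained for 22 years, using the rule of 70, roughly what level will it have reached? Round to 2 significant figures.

Doubling time ≈ 70/6.5 = 10.77 years.
22 years is 22/10.77 ≈ 2.04 doublings, a factor of 2^2.04 ≈ 4.11.
421 × 4.11 ≈ 1700.

about 1700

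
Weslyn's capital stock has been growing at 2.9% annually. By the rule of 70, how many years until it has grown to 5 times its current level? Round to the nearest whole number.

Doubling time ≈ 70/2.9 = 24.14 years.
5× is log₂ 5 ≈ 2.32 doublings, so ≈ 2.32 × 24.14 = 56 years.

around 56 years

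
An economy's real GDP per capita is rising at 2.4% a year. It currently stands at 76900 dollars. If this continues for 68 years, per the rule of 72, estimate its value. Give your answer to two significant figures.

Doubling time ≈ 72/2.4 = 30.00 years.
68 years is 68/30.00 ≈ 2.27 doublings, a factor of 2^2.27 ≈ 4.82.
76900 × 4.82 ≈ 370000 dollars.

370000 dollars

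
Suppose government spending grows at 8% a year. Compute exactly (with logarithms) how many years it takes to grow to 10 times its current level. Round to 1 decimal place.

t = ln(10) / ln(1 + 0.08) = 2.3026 / 0.076961 ≈ 29.92.

29.9 years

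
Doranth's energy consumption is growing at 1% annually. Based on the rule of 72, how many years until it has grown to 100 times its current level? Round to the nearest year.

around 478 years

Doubling time ≈ 72/1 = 72.00 years.
Reaching 100× takes log₂(100) ≈ 6.64 doublings.
6.64 × 72.00 ≈ 478 years.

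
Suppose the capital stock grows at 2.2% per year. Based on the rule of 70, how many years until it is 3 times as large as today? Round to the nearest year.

At 2.2% it doubles every 70/2.2 ≈ 31.82 years.
3× is log₂ 3 ≈ 1.58 doublings, so ≈ 1.58 × 31.82 = 50 years.

50 years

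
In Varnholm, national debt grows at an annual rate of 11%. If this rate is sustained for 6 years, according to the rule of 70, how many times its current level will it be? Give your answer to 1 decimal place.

1.9 times

Doubles every ≈ 6.36 years (70/11).
6 years is 0.94 doublings; 2^0.94 ≈ 1.9×.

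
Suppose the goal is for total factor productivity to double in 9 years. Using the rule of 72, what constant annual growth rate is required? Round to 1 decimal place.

72 / 9 ≈ 8.00, so about 8.0% a year.

about 8.0% a year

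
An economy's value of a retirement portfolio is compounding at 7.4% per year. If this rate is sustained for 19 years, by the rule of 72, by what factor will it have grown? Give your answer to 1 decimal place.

≈ 3.9 times

Doubles every ≈ 9.73 years (72/7.4).
19 years is 1.95 doublings; 2^1.95 ≈ 3.9×.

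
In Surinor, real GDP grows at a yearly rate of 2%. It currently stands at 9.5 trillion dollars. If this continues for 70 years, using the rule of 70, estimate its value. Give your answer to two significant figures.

It doubles every 70/2 ≈ 35.00 years, so 70 years is 2.00 doublings.
2^2.00 ≈ 4.00; 9.5 × 4.00 ≈ 38 trillion dollars.

roughly 38 trillion dollars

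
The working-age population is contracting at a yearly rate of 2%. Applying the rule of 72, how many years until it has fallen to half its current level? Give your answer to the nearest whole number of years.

around 36 years

Halving time ≈ 72 / 2 = 36.00 → 36 years.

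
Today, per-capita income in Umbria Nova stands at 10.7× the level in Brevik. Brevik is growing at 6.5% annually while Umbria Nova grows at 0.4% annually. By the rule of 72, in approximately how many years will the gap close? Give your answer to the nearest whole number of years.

What matters is the difference: 6.1 pp.
Rule of 72 on the gap: the ratio halves every 72/6.1 ≈ 11.80 years.
A 10.7× gap takes log₂(10.7) ≈ 3.42 halvings to close: 3.42 × 11.80 ≈ 40 years.

around 40 years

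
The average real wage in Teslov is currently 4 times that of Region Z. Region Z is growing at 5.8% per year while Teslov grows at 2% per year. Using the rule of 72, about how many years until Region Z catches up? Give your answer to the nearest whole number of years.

Region Z gains on Teslov at 5.8% − 2% = 3.8 points a year.
At that relative rate the gap halves every 72/3.8 ≈ 18.95 years.
A 4 times gap closes after 2 halvings: 2 × 18.95 ≈ 38 years.

≈ 38 years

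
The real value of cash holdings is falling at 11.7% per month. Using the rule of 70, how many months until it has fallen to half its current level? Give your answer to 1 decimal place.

The rule works in reverse for decay: 70/11.7 ≈ 5.98 months to halve.

around 6.0 months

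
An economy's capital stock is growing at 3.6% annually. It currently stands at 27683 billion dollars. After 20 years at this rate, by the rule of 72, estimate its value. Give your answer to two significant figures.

It doubles every 72/3.6 ≈ 20.00 years, so 20 years is 1.00 doublings.
2^1.00 ≈ 2.00; 27683 × 2.00 ≈ 55000 billion dollars.

roughly 55000 billion dollars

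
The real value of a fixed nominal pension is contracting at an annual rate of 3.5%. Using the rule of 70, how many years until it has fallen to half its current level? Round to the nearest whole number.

roughly 20 years

Halving time ≈ 70 / 3.5 = 20.00 → 20 years.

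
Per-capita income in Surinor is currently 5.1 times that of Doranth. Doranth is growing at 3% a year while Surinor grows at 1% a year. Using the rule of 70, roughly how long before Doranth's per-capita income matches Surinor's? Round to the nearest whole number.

Doranth gains on Surinor at 3% − 1% = 2 points a year.
At that relative rate the gap halves every 70/2 ≈ 35.00 years.
A 5.1 times gap takes log₂(5.1) ≈ 2.35 halvings to close: 2.35 × 35.00 ≈ 82 years.

around 82 years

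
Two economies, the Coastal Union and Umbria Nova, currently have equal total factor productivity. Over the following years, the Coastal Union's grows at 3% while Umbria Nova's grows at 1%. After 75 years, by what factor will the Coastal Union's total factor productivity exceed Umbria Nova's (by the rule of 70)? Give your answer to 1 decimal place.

about 4.4 times

the Coastal Union pulls ahead at 2 pp per year, so the ratio doubles every 70/2 ≈ 35.00 years.
In 75 years that's 2.14 doublings: 2^2.14 ≈ 4.4.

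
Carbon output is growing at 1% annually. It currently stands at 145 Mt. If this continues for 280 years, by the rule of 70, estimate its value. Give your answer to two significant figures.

approximately 2300 Mt

Doubling time ≈ 70/1 = 70.00 years.
280 years is 280/70.00 ≈ 4.00 doublings, a factor of 2^4.00 ≈ 16.00.
145 × 16.00 ≈ 2300 Mt.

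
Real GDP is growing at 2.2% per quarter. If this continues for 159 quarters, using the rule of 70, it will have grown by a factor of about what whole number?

≈ 32 times

Doubling time ≈ 70/2.2 = 31.82 quarters.
159/31.82 ≈ 5 doublings, so about 2^5 = 32×.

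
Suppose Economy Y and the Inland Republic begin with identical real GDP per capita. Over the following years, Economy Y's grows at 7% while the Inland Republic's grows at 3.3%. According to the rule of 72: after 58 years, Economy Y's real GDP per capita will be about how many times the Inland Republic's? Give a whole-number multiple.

roughly 8 times

Economy Y pulls ahead at 3.7 pp per year, so the ratio doubles every 72/3.7 ≈ 19.46 years.
In 58 years that's 2.98 doublings: 2^2.98 ≈ 8.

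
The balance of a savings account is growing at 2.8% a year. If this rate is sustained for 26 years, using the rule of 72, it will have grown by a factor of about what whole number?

approximately 2 times

Doubling time ≈ 72/2.8 = 25.71 years.
26/25.71 ≈ 1 doubling, so about 2^1 = 2×.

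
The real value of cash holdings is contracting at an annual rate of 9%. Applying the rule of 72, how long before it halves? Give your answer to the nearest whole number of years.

The rule works in reverse for decay: 72/9 ≈ 8.00 years to halve.

8 years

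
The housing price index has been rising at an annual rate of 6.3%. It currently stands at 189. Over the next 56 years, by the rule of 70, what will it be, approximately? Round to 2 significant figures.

6200

It doubles every 70/6.3 ≈ 11.11 years, so 56 years is 5.04 doublings.
2^5.04 ≈ 32.90; 189 × 32.90 ≈ 6200.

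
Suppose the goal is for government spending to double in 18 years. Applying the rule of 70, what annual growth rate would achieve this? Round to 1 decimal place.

≈ 3.9%

70 / 18 ≈ 3.89, so about 3.9% annually.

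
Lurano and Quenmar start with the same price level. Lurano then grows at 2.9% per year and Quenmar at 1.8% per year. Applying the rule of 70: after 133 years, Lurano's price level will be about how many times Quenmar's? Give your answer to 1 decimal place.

Rate gap = 2.9% − 1.8% = 1.1 points.
The ratio doubles every 70/1.1 ≈ 63.64 years.
133/63.64 ≈ 2.09 doublings → ratio ≈ 2^2.09 ≈ 4.3.

approximately 4.3 times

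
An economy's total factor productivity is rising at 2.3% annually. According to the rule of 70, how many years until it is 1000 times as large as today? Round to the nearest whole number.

around 303 years

Doubling time ≈ 70/2.3 = 30.43 years.
Reaching 1000× takes log₂(1000) ≈ 9.97 doublings.
9.97 × 30.43 ≈ 303 years.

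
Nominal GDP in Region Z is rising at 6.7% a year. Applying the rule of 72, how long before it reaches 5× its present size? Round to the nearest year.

≈ 25 years

At 6.7% it doubles every 72/6.7 ≈ 10.75 years.
Reaching 5× takes log₂(5) ≈ 2.32 doublings.
2.32 × 10.75 ≈ 25 years.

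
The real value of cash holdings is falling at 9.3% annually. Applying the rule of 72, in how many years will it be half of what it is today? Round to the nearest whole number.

Falling at 9.3%, it halves about every 72/9.3 = 7.74 years.

≈ 8 years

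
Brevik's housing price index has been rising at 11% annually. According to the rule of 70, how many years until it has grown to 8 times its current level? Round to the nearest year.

≈ 19 years

One doubling takes 70/11 = 6.36 years.
Getting to 8× needs 3 doublings: 3 × 6.36 ≈ 19 years.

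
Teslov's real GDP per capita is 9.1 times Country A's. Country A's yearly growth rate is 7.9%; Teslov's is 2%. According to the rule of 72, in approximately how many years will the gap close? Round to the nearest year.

about 39 years

What matters is the difference: 5.9 pp.
Rule of 72 on the gap: the ratio halves every 72/5.9 ≈ 12.20 years.
A 9.1 times gap takes log₂(9.1) ≈ 3.19 halvings to close: 3.19 × 12.20 ≈ 39 years.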